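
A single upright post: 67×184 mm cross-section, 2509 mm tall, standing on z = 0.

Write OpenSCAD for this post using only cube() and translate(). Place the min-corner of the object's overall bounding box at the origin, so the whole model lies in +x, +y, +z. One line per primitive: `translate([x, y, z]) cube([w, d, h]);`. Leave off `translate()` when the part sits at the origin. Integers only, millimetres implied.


cube([67, 184, 2509]);


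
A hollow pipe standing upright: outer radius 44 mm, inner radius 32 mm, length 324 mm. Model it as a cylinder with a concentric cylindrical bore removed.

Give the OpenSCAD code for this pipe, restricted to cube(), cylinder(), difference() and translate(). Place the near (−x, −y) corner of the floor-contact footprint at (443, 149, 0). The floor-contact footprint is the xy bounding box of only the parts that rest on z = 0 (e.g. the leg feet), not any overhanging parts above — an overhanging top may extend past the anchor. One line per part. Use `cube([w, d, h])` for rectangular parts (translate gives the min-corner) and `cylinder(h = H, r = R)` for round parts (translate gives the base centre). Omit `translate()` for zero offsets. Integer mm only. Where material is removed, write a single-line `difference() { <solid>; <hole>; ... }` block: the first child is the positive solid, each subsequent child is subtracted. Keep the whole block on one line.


difference() { translate([487, 193, 0]) cylinder(h = 324, r = 44); translate([487, 193, 0]) cylinder(h = 324, r = 32); }


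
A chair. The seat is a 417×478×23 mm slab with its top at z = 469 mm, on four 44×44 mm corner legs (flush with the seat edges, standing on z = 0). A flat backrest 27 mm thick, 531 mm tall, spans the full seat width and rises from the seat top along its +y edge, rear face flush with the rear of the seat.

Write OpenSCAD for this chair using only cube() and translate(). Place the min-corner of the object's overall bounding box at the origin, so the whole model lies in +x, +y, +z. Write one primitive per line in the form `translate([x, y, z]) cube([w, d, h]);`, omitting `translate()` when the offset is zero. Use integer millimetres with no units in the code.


translate([0, 0, 446]) cube([417, 478, 23]);
cube([44, 44, 446]);
translate([373, 0, 0]) cube([44, 44, 446]);
translate([0, 434, 0]) cube([44, 44, 446]);
translate([373, 434, 0]) cube([44, 44, 446]);
translate([0, 451, 469]) cube([417, 27, 531]);


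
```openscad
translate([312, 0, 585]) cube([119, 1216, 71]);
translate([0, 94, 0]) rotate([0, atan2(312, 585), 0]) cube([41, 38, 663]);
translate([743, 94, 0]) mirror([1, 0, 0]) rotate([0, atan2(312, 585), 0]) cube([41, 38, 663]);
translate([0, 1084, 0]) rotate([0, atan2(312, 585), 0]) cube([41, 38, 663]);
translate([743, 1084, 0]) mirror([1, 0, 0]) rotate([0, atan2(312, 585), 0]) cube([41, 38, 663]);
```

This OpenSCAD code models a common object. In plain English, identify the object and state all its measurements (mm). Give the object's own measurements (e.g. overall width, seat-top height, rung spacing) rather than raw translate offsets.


A sawhorse. A 119×1216×71 mm beam (x, y, z) sits on two A-frame leg pairs. Each pair is two raked legs of 41×38 mm section (38 mm along y) splaying symmetrically in x. Each leg rises 585 mm vertically over 312 mm of horizontal reach and is 663 mm long along its own axis. Every leg's outer bottom edge rests on the floor and its outer top edge meets a bottom edge of the beam — the left legs (tilting toward +x) meet the beam's −x bottom edge, the right legs (their mirror images, tilting toward −x) meet its +x bottom edge — so the leg tops tuck under the beam, the beam's underside is 585 mm above the floor, and the feet are 743 mm apart outside-to-outside with the beam centred between them. The two leg pairs are set in 94 mm from either end of the beam.


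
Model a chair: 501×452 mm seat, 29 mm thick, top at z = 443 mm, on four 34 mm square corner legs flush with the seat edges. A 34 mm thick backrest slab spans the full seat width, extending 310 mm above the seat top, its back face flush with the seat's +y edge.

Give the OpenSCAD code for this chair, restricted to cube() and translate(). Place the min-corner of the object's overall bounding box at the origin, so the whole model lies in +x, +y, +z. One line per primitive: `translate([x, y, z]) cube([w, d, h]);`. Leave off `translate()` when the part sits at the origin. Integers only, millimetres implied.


translate([0, 0, 414]) cube([501, 452, 29]);
cube([34, 34, 414]);
translate([467, 0, 0]) cube([34, 34, 414]);
translate([0, 418, 0]) cube([34, 34, 414]);
translate([467, 418, 0]) cube([34, 34, 414]);
translate([0, 418, 443]) cube([501, 34, 310]);


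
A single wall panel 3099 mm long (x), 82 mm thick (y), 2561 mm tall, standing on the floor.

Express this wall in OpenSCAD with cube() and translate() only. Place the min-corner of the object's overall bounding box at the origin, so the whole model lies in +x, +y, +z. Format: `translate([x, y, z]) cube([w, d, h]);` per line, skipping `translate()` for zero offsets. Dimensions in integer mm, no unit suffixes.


cube([3099, 82, 2561]);


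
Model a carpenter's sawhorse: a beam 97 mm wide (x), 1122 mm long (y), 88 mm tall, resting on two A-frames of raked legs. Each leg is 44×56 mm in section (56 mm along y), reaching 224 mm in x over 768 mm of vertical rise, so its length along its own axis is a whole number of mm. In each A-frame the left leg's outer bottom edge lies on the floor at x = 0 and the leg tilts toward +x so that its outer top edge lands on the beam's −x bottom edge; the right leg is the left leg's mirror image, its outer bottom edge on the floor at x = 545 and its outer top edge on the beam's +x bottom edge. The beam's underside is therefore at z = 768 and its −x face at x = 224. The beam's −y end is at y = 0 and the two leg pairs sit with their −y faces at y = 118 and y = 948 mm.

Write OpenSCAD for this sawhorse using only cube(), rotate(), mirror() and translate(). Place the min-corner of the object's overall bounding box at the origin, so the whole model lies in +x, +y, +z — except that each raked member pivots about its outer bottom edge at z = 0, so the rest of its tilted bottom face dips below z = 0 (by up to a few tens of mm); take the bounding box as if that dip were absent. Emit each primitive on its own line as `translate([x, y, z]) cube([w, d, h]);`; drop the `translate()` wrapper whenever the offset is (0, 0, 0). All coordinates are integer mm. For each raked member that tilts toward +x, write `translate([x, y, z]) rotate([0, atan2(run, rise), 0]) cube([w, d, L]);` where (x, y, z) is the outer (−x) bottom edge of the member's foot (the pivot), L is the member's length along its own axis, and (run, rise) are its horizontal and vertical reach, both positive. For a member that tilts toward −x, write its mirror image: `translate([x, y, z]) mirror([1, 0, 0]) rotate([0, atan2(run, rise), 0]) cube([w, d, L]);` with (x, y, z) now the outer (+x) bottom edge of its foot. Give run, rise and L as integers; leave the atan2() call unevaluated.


// leg length = √(224² + 768²) = 800
// right-leg outer foot x = 2·224 + 97 = 545
// beam min-corner = (224, 0, 768)
translate([224, 0, 768]) cube([97, 1122, 88]);
translate([0, 118, 0]) rotate([0, atan2(224, 768), 0]) cube([44, 56, 800]);
translate([545, 118, 0]) mirror([1, 0, 0]) rotate([0, atan2(224, 768), 0]) cube([44, 56, 800]);
translate([0, 948, 0]) rotate([0, atan2(224, 768), 0]) cube([44, 56, 800]);
translate([545, 948, 0]) mirror([1, 0, 0]) rotate([0, atan2(224, 768), 0]) cube([44, 56, 800]);


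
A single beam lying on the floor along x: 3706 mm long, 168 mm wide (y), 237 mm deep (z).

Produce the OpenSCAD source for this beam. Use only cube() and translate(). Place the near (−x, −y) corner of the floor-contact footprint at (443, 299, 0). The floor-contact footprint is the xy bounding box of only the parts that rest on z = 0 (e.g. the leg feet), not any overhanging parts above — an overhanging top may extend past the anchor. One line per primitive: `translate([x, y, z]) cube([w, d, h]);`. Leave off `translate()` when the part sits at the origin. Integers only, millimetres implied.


translate([443, 299, 0]) cube([3706, 168, 237]);


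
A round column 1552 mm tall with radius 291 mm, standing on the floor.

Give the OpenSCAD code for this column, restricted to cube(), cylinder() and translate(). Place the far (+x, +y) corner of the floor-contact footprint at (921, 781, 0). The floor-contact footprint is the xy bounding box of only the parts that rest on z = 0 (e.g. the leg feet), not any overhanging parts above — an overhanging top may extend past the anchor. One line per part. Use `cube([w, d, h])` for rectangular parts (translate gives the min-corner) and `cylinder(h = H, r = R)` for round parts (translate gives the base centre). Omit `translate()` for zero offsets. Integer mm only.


translate([630, 490, 0]) cylinder(h = 1552, r = 291);


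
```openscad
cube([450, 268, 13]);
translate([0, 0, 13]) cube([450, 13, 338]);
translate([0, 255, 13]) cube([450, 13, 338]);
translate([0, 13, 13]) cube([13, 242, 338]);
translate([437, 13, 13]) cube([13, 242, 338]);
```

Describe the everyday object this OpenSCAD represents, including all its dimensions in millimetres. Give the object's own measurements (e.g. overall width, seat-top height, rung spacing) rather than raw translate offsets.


An open-topped rectangular box: outside dimensions 450×268×351 mm, with a uniform wall and base thickness of 13 mm. The base is a full 450×268 slab on the floor; four walls sit on top of the base. The front and back walls (the −y and +y sides) span the full width; the two side walls fit between them.


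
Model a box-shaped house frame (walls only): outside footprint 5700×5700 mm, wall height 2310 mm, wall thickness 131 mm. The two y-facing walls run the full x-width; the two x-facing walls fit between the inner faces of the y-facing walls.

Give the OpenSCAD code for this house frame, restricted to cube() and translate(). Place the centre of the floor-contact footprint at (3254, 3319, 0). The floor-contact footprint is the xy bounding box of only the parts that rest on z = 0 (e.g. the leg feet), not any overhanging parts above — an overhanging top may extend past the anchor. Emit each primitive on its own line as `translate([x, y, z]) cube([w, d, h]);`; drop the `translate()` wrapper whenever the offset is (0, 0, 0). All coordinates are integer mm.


translate([404, 469, 0]) cube([5700, 131, 2310]);
translate([404, 6038, 0]) cube([5700, 131, 2310]);
translate([404, 600, 0]) cube([131, 5438, 2310]);
translate([5973, 600, 0]) cube([131, 5438, 2310]);


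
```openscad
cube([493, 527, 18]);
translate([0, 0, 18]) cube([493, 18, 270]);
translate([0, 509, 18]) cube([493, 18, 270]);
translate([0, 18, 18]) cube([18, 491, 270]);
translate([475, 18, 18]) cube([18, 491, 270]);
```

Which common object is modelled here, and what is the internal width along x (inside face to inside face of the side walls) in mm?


An open box. The internal width is 457 mm.

A 493×527 base slab with four walls standing on it — an open box. The base is 493 mm wide and the walls are 18 mm thick, so the internal width is 493 − 2 × 18 = 457 mm.


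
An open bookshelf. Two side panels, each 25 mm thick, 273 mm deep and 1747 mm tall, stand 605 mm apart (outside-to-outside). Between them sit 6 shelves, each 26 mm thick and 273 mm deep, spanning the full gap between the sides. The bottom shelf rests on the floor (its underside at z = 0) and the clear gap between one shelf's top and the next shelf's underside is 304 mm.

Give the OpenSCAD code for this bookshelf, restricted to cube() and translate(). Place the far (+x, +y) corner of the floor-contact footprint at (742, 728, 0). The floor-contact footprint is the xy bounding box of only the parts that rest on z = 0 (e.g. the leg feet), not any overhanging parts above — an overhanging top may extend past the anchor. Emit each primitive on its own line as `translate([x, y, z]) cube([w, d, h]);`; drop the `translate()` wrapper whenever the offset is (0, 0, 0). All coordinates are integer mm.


translate([137, 455, 0]) cube([25, 273, 1747]);
translate([717, 455, 0]) cube([25, 273, 1747]);
translate([162, 455, 0]) cube([555, 273, 26]);
translate([162, 455, 330]) cube([555, 273, 26]);
translate([162, 455, 660]) cube([555, 273, 26]);
translate([162, 455, 990]) cube([555, 273, 26]);
translate([162, 455, 1320]) cube([555, 273, 26]);
translate([162, 455, 1650]) cube([555, 273, 26]);


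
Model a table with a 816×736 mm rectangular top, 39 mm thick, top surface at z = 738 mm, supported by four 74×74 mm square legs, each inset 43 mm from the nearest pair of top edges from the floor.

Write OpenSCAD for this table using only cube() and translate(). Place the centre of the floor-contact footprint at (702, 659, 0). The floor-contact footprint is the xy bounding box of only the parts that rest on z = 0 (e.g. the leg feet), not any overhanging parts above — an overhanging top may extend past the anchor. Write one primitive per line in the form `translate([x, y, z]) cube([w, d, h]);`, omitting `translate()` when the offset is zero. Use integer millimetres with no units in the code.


// leg_h = 738 - 39 = 699
translate([294, 291, 699]) cube([816, 736, 39]);
translate([337, 334, 0]) cube([74, 74, 699]);
translate([993, 334, 0]) cube([74, 74, 699]);
translate([337, 910, 0]) cube([74, 74, 699]);
translate([993, 910, 0]) cube([74, 74, 699]);


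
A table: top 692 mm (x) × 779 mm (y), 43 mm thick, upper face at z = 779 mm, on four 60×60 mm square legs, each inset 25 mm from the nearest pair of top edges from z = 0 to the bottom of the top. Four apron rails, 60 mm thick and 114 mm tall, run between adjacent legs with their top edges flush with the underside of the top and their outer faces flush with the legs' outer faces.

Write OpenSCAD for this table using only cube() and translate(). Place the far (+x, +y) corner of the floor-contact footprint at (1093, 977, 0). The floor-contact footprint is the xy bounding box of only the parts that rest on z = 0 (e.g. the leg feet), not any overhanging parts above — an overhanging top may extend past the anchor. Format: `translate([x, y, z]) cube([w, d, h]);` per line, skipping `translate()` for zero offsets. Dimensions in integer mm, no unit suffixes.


translate([426, 223, 736]) cube([692, 779, 43]);
translate([451, 248, 0]) cube([60, 60, 736]);
translate([1033, 248, 0]) cube([60, 60, 736]);
translate([451, 917, 0]) cube([60, 60, 736]);
translate([1033, 917, 0]) cube([60, 60, 736]);
translate([511, 248, 622]) cube([522, 60, 114]);
translate([511, 917, 622]) cube([522, 60, 114]);
translate([451, 308, 622]) cube([60, 609, 114]);
translate([1033, 308, 622]) cube([60, 609, 114]);


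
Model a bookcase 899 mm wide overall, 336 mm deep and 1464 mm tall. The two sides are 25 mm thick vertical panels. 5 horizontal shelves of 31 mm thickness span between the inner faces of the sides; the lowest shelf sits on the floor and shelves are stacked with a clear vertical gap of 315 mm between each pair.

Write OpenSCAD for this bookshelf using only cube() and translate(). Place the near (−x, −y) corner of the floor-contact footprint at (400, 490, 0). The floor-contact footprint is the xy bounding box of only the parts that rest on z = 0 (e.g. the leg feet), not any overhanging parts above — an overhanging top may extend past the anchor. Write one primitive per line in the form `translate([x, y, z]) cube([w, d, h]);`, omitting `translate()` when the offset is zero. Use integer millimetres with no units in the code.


translate([400, 490, 0]) cube([25, 336, 1464]);
translate([1274, 490, 0]) cube([25, 336, 1464]);
translate([425, 490, 0]) cube([849, 336, 31]);
translate([425, 490, 346]) cube([849, 336, 31]);
translate([425, 490, 692]) cube([849, 336, 31]);
translate([425, 490, 1038]) cube([849, 336, 31]);
translate([425, 490, 1384]) cube([849, 336, 31]);


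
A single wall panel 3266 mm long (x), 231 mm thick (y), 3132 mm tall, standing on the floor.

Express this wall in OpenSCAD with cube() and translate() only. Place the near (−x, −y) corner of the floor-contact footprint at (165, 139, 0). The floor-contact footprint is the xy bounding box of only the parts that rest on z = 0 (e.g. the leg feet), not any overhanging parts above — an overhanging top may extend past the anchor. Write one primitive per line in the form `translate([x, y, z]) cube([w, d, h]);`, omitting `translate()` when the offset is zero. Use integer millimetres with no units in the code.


translate([165, 139, 0]) cube([3266, 231, 3132]);


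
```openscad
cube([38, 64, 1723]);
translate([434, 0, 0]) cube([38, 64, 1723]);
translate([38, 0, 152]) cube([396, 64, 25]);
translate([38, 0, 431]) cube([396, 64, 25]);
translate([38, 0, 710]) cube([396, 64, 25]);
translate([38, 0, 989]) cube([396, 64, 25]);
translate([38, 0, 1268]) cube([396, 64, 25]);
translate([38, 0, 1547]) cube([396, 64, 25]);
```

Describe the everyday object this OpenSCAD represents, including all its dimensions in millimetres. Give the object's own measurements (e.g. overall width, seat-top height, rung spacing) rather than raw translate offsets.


A straight ladder. Two 38×64 mm vertical rails, 1723 mm tall, stand 472 mm apart (outside-to-outside) with their front faces coplanar on the −y side. 6 rungs, each 64 mm deep and 25 mm tall, span between the inner faces of the rails, front faces flush with the rails. The lowest rung's underside is at z = 152 mm and rungs are spaced 279 mm apart (underside to underside).


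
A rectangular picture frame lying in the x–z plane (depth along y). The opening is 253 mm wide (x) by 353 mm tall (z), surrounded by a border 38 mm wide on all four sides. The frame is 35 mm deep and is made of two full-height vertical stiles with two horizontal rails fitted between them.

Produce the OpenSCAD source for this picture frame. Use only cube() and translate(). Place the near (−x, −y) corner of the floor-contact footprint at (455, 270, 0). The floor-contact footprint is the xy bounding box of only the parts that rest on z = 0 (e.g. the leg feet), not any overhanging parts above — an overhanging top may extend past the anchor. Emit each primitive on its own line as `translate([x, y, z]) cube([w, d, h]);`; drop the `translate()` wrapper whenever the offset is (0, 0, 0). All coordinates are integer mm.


translate([455, 270, 0]) cube([38, 35, 429]);
translate([746, 270, 0]) cube([38, 35, 429]);
translate([493, 270, 0]) cube([253, 35, 38]);
translate([493, 270, 391]) cube([253, 35, 38]);


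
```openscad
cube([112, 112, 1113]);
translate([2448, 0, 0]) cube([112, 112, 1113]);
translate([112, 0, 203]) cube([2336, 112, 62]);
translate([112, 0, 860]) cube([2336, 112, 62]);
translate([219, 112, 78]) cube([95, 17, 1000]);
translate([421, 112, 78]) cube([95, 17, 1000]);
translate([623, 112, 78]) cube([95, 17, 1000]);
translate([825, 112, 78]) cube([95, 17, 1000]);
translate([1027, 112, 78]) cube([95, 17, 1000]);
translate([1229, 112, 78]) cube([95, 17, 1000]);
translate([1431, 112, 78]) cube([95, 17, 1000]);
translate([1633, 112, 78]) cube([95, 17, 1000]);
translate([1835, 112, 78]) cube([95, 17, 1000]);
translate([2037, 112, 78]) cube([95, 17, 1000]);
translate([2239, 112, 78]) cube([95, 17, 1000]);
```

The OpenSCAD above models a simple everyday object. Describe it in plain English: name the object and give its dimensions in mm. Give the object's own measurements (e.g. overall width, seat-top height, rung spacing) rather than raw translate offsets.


A fence section. Two 112×112 mm posts, 1113 mm tall, stand on the floor with a clear span of 2336 mm between their inner faces. Two horizontal rails of 112×62 mm section span the gap between the posts with their undersides at z = 203 mm and z = 860 mm, flush with the posts' −y face. 11 pickets, each 95 mm wide, 17 mm thick and 1000 mm tall, are fixed to the +y face of the rails with their bottoms at z = 78 mm, spaced across the span with a 107 mm gap after the −x post and between neighbouring pickets, with 114 mm left before the +x post.


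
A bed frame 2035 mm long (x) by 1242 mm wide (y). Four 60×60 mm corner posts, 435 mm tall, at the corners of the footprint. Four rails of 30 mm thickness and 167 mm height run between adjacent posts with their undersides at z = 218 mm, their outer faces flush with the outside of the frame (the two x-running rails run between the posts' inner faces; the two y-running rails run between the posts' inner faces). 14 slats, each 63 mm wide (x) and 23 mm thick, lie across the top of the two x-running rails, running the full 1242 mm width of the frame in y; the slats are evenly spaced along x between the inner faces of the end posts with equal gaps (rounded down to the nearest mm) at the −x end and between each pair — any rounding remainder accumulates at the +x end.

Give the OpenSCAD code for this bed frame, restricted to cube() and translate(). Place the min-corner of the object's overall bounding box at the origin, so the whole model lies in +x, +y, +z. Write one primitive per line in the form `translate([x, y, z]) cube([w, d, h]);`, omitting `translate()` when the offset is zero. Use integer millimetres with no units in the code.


// slat z = rail_z + rail_h = 218 + 167 = 385
// slat gap = ⌊(1915 − 14·63) / 15⌋ = 68
cube([60, 60, 435]);
translate([0, 1182, 0]) cube([60, 60, 435]);
translate([1975, 0, 0]) cube([60, 60, 435]);
translate([1975, 1182, 0]) cube([60, 60, 435]);
translate([60, 0, 218]) cube([1915, 30, 167]);
translate([60, 1212, 218]) cube([1915, 30, 167]);
translate([0, 60, 218]) cube([30, 1122, 167]);
translate([2005, 60, 218]) cube([30, 1122, 167]);
translate([128, 0, 385]) cube([63, 1242, 23]);
translate([259, 0, 385]) cube([63, 1242, 23]);
translate([390, 0, 385]) cube([63, 1242, 23]);
translate([521, 0, 385]) cube([63, 1242, 23]);
translate([652, 0, 385]) cube([63, 1242, 23]);
translate([783, 0, 385]) cube([63, 1242, 23]);
translate([914, 0, 385]) cube([63, 1242, 23]);
translate([1045, 0, 385]) cube([63, 1242, 23]);
translate([1176, 0, 385]) cube([63, 1242, 23]);
translate([1307, 0, 385]) cube([63, 1242, 23]);
translate([1438, 0, 385]) cube([63, 1242, 23]);
translate([1569, 0, 385]) cube([63, 1242, 23]);
translate([1700, 0, 385]) cube([63, 1242, 23]);
translate([1831, 0, 385]) cube([63, 1242, 23]);


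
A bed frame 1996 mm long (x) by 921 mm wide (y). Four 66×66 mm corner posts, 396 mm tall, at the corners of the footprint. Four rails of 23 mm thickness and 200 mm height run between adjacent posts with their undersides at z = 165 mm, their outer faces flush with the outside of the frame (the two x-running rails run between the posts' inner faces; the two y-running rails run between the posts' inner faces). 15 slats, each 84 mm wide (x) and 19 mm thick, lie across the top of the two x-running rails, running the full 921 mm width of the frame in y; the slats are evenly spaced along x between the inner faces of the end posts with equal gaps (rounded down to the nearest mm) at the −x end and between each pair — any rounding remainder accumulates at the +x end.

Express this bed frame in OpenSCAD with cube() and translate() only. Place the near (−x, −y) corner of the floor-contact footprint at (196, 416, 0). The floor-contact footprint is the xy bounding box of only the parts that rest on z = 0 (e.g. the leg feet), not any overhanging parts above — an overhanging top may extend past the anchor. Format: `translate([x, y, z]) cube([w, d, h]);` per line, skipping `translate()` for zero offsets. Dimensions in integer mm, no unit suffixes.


translate([196, 416, 0]) cube([66, 66, 396]);
translate([196, 1271, 0]) cube([66, 66, 396]);
translate([2126, 416, 0]) cube([66, 66, 396]);
translate([2126, 1271, 0]) cube([66, 66, 396]);
translate([262, 416, 165]) cube([1864, 23, 200]);
translate([262, 1314, 165]) cube([1864, 23, 200]);
translate([196, 482, 165]) cube([23, 789, 200]);
translate([2169, 482, 165]) cube([23, 789, 200]);
translate([299, 416, 365]) cube([84, 921, 19]);
translate([420, 416, 365]) cube([84, 921, 19]);
translate([541, 416, 365]) cube([84, 921, 19]);
translate([662, 416, 365]) cube([84, 921, 19]);
translate([783, 416, 365]) cube([84, 921, 19]);
translate([904, 416, 365]) cube([84, 921, 19]);
translate([1025, 416, 365]) cube([84, 921, 19]);
translate([1146, 416, 365]) cube([84, 921, 19]);
translate([1267, 416, 365]) cube([84, 921, 19]);
translate([1388, 416, 365]) cube([84, 921, 19]);
translate([1509, 416, 365]) cube([84, 921, 19]);
translate([1630, 416, 365]) cube([84, 921, 19]);
translate([1751, 416, 365]) cube([84, 921, 19]);
translate([1872, 416, 365]) cube([84, 921, 19]);
translate([1993, 416, 365]) cube([84, 921, 19]);


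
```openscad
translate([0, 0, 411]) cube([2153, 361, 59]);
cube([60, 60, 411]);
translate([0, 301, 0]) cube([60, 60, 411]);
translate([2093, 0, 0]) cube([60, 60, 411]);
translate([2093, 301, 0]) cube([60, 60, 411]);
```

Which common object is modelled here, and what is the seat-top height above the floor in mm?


A bench. The seat-top height is 470 mm.

A long slab on four corner posts — a bench. The slab sits at z = 411 with thickness 59, so the top is 411 + 59 = 470 mm.


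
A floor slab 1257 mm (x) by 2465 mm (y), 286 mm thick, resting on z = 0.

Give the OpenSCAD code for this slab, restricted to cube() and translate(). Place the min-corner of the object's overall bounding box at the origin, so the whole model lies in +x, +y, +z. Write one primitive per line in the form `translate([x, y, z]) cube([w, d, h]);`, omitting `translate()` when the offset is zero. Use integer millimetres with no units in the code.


cube([1257, 2465, 286]);


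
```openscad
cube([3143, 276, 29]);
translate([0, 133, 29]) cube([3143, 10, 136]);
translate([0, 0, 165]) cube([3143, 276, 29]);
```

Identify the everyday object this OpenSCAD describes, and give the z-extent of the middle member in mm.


An I-beam. The web height is 136 mm.

Two wide flanges with a thin centred web — an I-beam. Overall 194 mm minus two 29 mm flanges gives a web of 194 − 2·29 = 136 mm.


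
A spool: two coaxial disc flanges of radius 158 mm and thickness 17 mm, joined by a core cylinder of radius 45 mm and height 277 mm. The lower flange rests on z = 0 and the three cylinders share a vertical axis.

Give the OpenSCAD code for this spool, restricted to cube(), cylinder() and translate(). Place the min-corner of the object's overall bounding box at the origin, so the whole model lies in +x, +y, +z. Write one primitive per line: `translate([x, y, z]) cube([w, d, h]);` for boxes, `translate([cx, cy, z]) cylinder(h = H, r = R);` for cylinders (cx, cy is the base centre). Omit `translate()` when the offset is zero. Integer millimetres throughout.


translate([158, 158, 0]) cylinder(h = 17, r = 158);
translate([158, 158, 17]) cylinder(h = 277, r = 45);
translate([158, 158, 294]) cylinder(h = 17, r = 158);


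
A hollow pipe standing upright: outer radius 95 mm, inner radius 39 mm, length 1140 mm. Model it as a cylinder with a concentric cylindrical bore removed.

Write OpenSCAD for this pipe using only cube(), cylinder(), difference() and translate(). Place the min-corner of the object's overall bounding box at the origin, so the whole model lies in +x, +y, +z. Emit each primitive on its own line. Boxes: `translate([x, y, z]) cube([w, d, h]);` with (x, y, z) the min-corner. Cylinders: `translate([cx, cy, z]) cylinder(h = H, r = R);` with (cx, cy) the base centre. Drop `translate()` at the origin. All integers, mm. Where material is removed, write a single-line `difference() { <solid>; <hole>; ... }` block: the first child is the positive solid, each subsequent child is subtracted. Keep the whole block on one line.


difference() { translate([95, 95, 0]) cylinder(h = 1140, r = 95); translate([95, 95, 0]) cylinder(h = 1140, r = 39); }


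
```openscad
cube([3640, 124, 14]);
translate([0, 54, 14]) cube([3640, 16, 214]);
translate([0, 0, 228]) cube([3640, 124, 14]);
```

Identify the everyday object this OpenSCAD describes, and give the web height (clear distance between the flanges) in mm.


An I-beam. The web height is 214 mm.

Two wide flanges with a thin centred web — an I-beam. Overall 242 mm minus two 14 mm flanges gives a web of 242 − 2·14 = 214 mm.


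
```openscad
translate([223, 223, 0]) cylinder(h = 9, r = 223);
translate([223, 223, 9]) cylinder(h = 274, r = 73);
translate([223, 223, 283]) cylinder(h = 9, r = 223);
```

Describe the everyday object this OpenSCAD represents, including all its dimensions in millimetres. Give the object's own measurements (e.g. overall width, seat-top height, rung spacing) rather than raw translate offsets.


A spool: two coaxial disc flanges of radius 223 mm and thickness 9 mm, joined by a core cylinder of radius 73 mm and height 274 mm. The lower flange rests on z = 0 and the three cylinders share a vertical axis.


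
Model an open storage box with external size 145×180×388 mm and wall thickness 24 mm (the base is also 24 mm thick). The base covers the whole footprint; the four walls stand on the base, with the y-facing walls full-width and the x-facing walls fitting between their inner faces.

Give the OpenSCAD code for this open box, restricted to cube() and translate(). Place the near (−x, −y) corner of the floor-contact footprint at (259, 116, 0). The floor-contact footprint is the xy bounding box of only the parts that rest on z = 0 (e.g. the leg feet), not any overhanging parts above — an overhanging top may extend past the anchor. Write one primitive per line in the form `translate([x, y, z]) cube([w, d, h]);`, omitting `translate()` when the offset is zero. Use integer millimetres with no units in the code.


translate([259, 116, 0]) cube([145, 180, 24]);
translate([259, 116, 24]) cube([145, 24, 364]);
translate([259, 272, 24]) cube([145, 24, 364]);
translate([259, 140, 24]) cube([24, 132, 364]);
translate([380, 140, 24]) cube([24, 132, 364]);


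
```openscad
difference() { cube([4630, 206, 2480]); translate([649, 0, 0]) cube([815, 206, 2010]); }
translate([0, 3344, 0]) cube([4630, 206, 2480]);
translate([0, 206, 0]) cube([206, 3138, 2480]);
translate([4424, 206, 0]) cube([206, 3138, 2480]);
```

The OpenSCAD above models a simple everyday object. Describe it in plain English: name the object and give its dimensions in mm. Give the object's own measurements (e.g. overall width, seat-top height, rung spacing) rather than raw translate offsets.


A single room: four walls, each 2480 mm tall and 206 mm thick, enclosing an outside footprint 4630×3550 mm (x × y), no floor or roof. The front and back walls (−y and +y sides) run the full x-width; the side walls fit between their inner faces. A door opening 815 mm wide and 2010 mm tall is cut through the front wall from the floor up, its −x edge 649 mm from the wall's −x end.


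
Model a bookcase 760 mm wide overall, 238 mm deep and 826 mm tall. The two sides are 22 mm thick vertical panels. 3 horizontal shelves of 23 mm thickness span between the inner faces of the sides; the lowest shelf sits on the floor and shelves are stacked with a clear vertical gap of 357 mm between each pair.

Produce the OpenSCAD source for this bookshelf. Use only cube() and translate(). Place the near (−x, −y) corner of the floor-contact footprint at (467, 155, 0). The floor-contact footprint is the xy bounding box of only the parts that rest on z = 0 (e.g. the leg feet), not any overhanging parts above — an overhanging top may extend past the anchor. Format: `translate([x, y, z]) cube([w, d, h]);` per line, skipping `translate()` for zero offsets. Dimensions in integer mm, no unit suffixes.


translate([467, 155, 0]) cube([22, 238, 826]);
translate([1205, 155, 0]) cube([22, 238, 826]);
translate([489, 155, 0]) cube([716, 238, 23]);
translate([489, 155, 380]) cube([716, 238, 23]);
translate([489, 155, 760]) cube([716, 238, 23]);


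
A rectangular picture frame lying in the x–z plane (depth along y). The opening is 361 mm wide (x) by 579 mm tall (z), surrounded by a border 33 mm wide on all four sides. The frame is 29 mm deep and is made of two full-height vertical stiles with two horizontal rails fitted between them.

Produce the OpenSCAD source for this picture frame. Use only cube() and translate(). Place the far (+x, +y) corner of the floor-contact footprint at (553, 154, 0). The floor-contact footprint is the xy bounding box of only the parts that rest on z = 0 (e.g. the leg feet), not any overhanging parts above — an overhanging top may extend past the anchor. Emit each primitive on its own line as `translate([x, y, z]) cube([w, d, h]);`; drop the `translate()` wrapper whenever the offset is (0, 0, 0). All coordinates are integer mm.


translate([126, 125, 0]) cube([33, 29, 645]);
translate([520, 125, 0]) cube([33, 29, 645]);
translate([159, 125, 0]) cube([361, 29, 33]);
translate([159, 125, 612]) cube([361, 29, 33]);


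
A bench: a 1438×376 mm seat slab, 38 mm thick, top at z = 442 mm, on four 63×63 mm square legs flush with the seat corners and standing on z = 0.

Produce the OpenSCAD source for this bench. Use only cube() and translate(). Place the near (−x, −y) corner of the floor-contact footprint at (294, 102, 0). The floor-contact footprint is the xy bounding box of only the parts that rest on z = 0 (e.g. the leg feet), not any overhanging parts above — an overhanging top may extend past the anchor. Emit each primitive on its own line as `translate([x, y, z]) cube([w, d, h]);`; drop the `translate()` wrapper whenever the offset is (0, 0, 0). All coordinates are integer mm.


// leg_h = 442 − 38 = 404
translate([294, 102, 404]) cube([1438, 376, 38]);
translate([294, 102, 0]) cube([63, 63, 404]);
translate([294, 415, 0]) cube([63, 63, 404]);
translate([1669, 102, 0]) cube([63, 63, 404]);
translate([1669, 415, 0]) cube([63, 63, 404]);


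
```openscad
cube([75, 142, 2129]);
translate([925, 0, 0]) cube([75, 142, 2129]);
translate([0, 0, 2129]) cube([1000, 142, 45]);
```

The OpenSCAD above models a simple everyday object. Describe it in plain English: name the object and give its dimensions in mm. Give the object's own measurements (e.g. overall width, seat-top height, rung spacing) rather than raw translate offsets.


A door frame. The clear opening is 850 mm wide and 2129 mm high. Two 75 mm wide jambs, 142 mm deep, stand either side of the opening from the floor to the top of the opening. A 45 mm thick head sits across the top of both jambs, spanning the full outside width of the frame.


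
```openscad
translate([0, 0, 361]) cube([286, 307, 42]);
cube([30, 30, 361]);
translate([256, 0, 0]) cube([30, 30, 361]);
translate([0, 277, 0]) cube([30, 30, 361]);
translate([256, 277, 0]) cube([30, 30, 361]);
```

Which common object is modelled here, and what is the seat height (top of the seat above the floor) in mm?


A stool. The seat height is 403 mm.

A 286×307×42 slab at z = 361 on four corner posts — a stool. The seat top is 361 + 42 = 403 mm.


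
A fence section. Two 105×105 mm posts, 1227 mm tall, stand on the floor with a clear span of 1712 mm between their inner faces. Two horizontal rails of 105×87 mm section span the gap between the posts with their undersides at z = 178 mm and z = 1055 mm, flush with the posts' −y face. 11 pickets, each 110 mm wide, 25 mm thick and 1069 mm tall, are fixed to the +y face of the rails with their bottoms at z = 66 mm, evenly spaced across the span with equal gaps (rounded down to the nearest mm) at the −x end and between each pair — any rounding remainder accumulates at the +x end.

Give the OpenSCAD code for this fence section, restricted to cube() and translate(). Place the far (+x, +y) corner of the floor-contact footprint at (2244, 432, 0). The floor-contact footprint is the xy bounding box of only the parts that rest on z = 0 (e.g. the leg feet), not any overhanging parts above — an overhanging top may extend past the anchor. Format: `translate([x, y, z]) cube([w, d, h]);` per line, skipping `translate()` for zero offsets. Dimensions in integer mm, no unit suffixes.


translate([322, 327, 0]) cube([105, 105, 1227]);
translate([2139, 327, 0]) cube([105, 105, 1227]);
translate([427, 327, 178]) cube([1712, 105, 87]);
translate([427, 327, 1055]) cube([1712, 105, 87]);
translate([468, 432, 66]) cube([110, 25, 1069]);
translate([619, 432, 66]) cube([110, 25, 1069]);
translate([770, 432, 66]) cube([110, 25, 1069]);
translate([921, 432, 66]) cube([110, 25, 1069]);
translate([1072, 432, 66]) cube([110, 25, 1069]);
translate([1223, 432, 66]) cube([110, 25, 1069]);
translate([1374, 432, 66]) cube([110, 25, 1069]);
translate([1525, 432, 66]) cube([110, 25, 1069]);
translate([1676, 432, 66]) cube([110, 25, 1069]);
translate([1827, 432, 66]) cube([110, 25, 1069]);
translate([1978, 432, 66]) cube([110, 25, 1069]);


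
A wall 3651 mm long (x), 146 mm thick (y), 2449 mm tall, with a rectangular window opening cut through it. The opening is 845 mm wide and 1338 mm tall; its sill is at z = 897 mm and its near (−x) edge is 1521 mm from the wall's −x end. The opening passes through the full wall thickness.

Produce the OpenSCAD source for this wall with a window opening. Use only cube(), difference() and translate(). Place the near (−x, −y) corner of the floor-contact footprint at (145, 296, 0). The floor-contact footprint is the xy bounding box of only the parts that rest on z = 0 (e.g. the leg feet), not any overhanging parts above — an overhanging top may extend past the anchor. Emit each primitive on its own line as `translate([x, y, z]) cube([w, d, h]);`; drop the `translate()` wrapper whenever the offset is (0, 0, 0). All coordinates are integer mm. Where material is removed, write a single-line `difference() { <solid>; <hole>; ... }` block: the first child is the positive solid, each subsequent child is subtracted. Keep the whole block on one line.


difference() { translate([145, 296, 0]) cube([3651, 146, 2449]); translate([1666, 296, 897]) cube([845, 146, 1338]); }


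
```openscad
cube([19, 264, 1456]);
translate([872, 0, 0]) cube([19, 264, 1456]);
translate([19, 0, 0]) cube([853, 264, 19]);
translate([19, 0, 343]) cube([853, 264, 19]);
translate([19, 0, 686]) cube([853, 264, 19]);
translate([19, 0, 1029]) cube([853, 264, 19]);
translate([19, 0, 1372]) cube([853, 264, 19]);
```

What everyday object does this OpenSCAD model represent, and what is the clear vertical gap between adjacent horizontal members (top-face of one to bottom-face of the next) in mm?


A bookshelf. The clear shelf gap is 324 mm.

Two tall side panels with 5 horizontal boards between them — a bookshelf. The first two shelf undersides are at z = 0 and z = 343; with shelf thickness 19, the clear gap is 343 − 0 − 19 = 324 mm.


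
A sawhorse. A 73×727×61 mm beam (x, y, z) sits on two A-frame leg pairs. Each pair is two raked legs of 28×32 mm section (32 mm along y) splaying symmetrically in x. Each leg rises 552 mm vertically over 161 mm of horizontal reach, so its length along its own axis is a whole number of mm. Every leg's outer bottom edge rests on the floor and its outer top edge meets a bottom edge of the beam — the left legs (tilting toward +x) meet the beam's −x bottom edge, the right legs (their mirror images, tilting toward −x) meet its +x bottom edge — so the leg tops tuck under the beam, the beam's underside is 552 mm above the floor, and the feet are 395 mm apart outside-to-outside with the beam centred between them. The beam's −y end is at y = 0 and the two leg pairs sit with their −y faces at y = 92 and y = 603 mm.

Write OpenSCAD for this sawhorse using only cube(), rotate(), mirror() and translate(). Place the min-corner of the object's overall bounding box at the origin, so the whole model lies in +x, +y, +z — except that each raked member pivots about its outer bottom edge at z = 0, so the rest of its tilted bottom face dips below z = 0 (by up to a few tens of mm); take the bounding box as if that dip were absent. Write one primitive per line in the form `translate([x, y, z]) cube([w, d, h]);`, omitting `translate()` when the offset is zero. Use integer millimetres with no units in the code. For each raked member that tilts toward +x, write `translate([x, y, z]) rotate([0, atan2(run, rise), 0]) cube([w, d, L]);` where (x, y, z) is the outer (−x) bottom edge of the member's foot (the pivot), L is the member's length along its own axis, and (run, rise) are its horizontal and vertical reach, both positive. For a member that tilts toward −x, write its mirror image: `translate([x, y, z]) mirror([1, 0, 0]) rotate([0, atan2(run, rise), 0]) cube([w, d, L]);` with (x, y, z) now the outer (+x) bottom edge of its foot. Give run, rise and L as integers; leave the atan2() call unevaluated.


translate([161, 0, 552]) cube([73, 727, 61]);
translate([0, 92, 0]) rotate([0, atan2(161, 552), 0]) cube([28, 32, 575]);
translate([395, 92, 0]) mirror([1, 0, 0]) rotate([0, atan2(161, 552), 0]) cube([28, 32, 575]);
translate([0, 603, 0]) rotate([0, atan2(161, 552), 0]) cube([28, 32, 575]);
translate([395, 603, 0]) mirror([1, 0, 0]) rotate([0, atan2(161, 552), 0]) cube([28, 32, 575]);
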